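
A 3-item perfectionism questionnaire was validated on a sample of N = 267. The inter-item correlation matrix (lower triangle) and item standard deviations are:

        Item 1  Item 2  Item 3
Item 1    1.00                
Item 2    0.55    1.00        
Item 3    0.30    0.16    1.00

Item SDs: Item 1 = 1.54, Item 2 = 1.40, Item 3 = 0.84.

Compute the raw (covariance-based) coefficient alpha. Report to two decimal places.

Σσ²ᵢ = 1.54² + 1.40² + 0.84² = 5.0372
Covariances σ_ij = r_ij · s_i · s_j:
  σ(Item 1,Item 2) = 0.55 × 1.54 × 1.40 = 1.1858
  σ(Item 1,Item 3) = 0.30 × 1.54 × 0.84 = 0.3881
  σ(Item 2,Item 3) = 0.16 × 1.40 × 0.84 = 0.1882
σ²_T = Σσ²ᵢ + 2·Σσ_ij = 5.0372 + 2 × 1.7621 = 8.5614
α = (3/2)·(1 − 5.0372/8.5614) = 0.62

α = 0.62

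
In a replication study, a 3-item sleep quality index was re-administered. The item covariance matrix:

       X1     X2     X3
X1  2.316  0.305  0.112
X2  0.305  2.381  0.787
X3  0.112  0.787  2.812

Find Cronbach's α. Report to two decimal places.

sum of item variances = 2.316 + 2.381 + 2.812 = 7.509
Sum of the distinct covariances = 1.204
Var(T) = 7.509 + 2 × 1.204 = 9.917
α = (k/(k−1))·(1 − sum of item variances/Var(T)) = (3/2)·(1 − 7.509/9.917) = 0.36

α = 0.36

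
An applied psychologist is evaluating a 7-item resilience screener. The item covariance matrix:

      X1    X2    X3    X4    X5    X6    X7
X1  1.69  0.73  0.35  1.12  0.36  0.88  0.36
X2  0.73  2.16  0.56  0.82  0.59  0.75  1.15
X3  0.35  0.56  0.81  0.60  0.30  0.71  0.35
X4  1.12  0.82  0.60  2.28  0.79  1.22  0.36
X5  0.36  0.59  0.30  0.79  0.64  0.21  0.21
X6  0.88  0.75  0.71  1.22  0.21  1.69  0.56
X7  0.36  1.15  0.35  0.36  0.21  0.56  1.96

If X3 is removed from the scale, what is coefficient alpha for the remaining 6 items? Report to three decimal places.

Remaining items: X1, X2, X4, X5, X6, X7 (k = 6).
Σσᵢ² = 1.69 + 2.16 + 2.28 + 0.64 + 1.69 + 1.96 = 10.42
σ²_T = 10.42 + 2 × 10.11 = 30.64
α (item deleted) = (6/5)·(1 − 10.42/30.64) = 0.792

α = 0.792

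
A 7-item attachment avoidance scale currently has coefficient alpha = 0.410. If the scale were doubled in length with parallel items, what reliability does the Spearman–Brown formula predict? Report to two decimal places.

Length factor m = 2
α' = m·α / (1 + (m−1)·α)
   = 2 × 0.410 / (1 + (2 − 1) × 0.410)
   = 0.8200 / 1.4100 = 0.58

predicted reliability = 0.58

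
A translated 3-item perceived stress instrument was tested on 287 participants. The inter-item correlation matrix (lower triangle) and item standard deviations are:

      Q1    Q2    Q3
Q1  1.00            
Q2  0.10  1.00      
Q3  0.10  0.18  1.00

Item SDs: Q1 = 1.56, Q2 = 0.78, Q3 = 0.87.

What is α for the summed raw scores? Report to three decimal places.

α = 0.250

Σσ²ᵢ = 1.56² + 0.78² + 0.87² = 3.7989
Covariances σ_ij = r_ij · s_i · s_j:
  σ(Q1,Q2) = 0.10 × 1.56 × 0.78 = 0.1217
  σ(Q1,Q3) = 0.10 × 1.56 × 0.87 = 0.1357
  σ(Q2,Q3) = 0.18 × 0.78 × 0.87 = 0.1221
σ²_T = Σσ²ᵢ + 2·Σσ_ij = 3.7989 + 2 × 0.3795 = 4.5579
α = (3/2)·(1 − 3.7989/4.5579) = 0.250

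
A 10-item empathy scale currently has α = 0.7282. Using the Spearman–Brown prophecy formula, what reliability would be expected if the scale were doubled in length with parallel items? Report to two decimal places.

Length factor m = 2
α' = m·α / (1 + (m−1)·α)
   = 2 × 0.7282 / (1 + (2 − 1) × 0.7282)
   = 1.4564 / 1.7282 = 0.84

predicted reliability = 0.84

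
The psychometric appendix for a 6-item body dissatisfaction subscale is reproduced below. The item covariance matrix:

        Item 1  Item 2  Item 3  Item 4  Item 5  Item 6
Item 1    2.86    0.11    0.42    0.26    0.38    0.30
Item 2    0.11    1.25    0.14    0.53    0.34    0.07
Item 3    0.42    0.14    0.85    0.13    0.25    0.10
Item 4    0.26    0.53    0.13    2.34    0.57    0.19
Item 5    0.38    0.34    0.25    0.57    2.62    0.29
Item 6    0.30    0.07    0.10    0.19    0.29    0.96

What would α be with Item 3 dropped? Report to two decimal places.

α = 0.47

Remaining items: Item 1, Item 2, Item 4, Item 5, Item 6 (k = 5).
sum of item variances = 2.86 + 1.25 + 2.34 + 2.62 + 0.96 = 10.03
total variance = 10.03 + 2 × 3.04 = 16.11
α (item deleted) = (5/4)·(1 − 10.03/16.11) = 0.47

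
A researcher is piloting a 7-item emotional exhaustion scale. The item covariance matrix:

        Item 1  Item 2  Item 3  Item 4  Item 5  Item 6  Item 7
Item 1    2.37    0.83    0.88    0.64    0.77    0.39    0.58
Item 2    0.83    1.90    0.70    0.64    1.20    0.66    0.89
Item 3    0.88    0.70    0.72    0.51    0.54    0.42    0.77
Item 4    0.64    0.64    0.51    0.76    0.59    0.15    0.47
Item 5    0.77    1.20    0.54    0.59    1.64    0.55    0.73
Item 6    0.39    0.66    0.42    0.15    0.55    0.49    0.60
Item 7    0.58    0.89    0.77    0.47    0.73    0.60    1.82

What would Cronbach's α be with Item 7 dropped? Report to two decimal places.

Remaining items: Item 1, Item 2, Item 3, Item 4, Item 5, Item 6 (k = 6).
ΣVar(i) = 2.37 + 1.90 + 0.72 + 0.76 + 1.64 + 0.49 = 7.88
σ²_total = 7.88 + 2 × 9.47 = 26.82
α (item deleted) = (6/5)·(1 − 7.88/26.82) = 0.85

α = 0.85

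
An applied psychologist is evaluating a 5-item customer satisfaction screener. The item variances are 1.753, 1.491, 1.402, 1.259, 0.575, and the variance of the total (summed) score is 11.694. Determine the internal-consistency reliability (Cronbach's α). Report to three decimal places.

Cronbach's α = 0.557

sum of item variances = 1.753 + 1.491 + 1.402 + 1.259 + 0.575 = 6.480
α = (k/(k−1))·(1 − sum of item variances/σ²_total) = (5/4)·(1 − 6.480/11.694) = 0.557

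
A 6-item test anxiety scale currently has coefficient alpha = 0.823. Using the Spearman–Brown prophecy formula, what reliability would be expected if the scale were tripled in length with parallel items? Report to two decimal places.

Length factor m = 3
α' = m·α / (1 + (m−1)·α)
   = 3 × 0.823 / (1 + (3 − 1) × 0.823)
   = 2.4690 / 2.6460 = 0.93

predicted reliability = 0.93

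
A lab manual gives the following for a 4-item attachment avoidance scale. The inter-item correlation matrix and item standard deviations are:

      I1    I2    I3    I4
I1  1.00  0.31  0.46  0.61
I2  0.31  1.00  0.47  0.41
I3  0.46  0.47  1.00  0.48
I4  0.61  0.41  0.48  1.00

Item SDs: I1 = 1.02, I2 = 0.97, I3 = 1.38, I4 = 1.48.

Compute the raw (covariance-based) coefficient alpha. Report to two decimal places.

coefficient alpha = 0.76

Σσ²ᵢ = 1.02² + 0.97² + 1.38² + 1.48² = 6.0761
Covariances σ_ij = r_ij · s_i · s_j:
  σ(I1,I2) = 0.31 × 1.02 × 0.97 = 0.3067
  σ(I1,I3) = 0.46 × 1.02 × 1.38 = 0.6475
  σ(I1,I4) = 0.61 × 1.02 × 1.48 = 0.9209
  σ(I2,I3) = 0.47 × 0.97 × 1.38 = 0.6291
  σ(I2,I4) = 0.41 × 0.97 × 1.48 = 0.5886
  σ(I3,I4) = 0.48 × 1.38 × 1.48 = 0.9804
σ²_T = Σσ²ᵢ + 2·Σσ_ij = 6.0761 + 2 × 4.0732 = 14.2225
α = (4/3)·(1 − 6.0761/14.2225) = 0.76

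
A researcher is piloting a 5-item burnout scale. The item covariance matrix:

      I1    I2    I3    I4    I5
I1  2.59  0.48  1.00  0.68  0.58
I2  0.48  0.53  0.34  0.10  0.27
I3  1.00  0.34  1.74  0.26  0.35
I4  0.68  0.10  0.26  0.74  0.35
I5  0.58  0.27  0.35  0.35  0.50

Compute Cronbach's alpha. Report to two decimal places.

Σσᵢ² = 2.59 + 0.53 + 1.74 + 0.74 + 0.50 = 6.10
Sum of off-diagonal covariances = 4.41
Var(T) = 6.10 + 2 × 4.41 = 14.92
α = (k/(k−1))·(1 − Σσᵢ²/Var(T)) = (5/4)·(1 − 6.10/14.92) = 0.74

Cronbach's alpha = 0.74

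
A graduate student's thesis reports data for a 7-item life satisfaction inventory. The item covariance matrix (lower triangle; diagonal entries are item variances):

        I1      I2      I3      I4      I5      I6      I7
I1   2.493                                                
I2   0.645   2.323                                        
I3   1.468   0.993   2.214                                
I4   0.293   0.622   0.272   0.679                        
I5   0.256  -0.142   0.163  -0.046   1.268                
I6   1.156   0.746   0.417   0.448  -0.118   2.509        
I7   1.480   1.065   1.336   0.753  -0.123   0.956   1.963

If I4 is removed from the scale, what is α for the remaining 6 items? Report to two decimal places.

α = 0.74

Remaining items: I1, I2, I3, I5, I6, I7 (k = 6).
ΣVar(i) = 2.493 + 2.323 + 2.214 + 1.268 + 2.509 + 1.963 = 12.770
σ²_total = 12.770 + 2 × 10.298 = 33.366
α (item deleted) = (6/5)·(1 − 12.770/33.366) = 0.74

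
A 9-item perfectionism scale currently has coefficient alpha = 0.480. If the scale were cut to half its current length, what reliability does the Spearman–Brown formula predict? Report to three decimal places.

predicted reliability = 0.316

Length factor m = 1/2
α' = m·α / (1 − (1−m)·α)
   = 1/2 × 0.480 / (1 − (1 − 1/2) × 0.480)
   = 0.2400 / 0.7600 = 0.316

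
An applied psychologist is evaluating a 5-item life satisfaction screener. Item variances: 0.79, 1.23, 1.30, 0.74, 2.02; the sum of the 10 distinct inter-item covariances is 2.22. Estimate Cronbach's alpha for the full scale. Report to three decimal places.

ΣVar(i) = 0.79 + 1.23 + 1.30 + 0.74 + 2.02 = 6.08
Sum of distinct covariances = 2.22
σ²_total = ΣVar(i) + 2·Σcov = 6.08 + 2 × 2.22 = 10.52
α = (5/4)·(1 − 6.08/10.52) = 0.528

α = 0.528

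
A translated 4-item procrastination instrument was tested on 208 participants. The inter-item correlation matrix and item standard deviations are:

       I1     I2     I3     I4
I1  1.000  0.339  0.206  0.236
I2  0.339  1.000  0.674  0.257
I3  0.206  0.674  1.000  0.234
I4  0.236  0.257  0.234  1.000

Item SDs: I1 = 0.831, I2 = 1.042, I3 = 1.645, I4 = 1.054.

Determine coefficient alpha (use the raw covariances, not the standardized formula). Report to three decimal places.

Σσ²ᵢ = 0.831² + 1.042² + 1.645² + 1.054² = 5.5933
Covariances σ_ij = r_ij · s_i · s_j:
  σ(I1,I2) = 0.339 × 0.831 × 1.042 = 0.2935
  σ(I1,I3) = 0.206 × 0.831 × 1.645 = 0.2816
  σ(I1,I4) = 0.236 × 0.831 × 1.054 = 0.2067
  σ(I2,I3) = 0.674 × 1.042 × 1.645 = 1.1553
  σ(I2,I4) = 0.257 × 1.042 × 1.054 = 0.2823
  σ(I3,I4) = 0.234 × 1.645 × 1.054 = 0.4057
σ²_T = Σσ²ᵢ + 2·Σσ_ij = 5.5933 + 2 × 2.6251 = 10.8435
α = (4/3)·(1 − 5.5933/10.8435) = 0.646

coefficient alpha = 0.646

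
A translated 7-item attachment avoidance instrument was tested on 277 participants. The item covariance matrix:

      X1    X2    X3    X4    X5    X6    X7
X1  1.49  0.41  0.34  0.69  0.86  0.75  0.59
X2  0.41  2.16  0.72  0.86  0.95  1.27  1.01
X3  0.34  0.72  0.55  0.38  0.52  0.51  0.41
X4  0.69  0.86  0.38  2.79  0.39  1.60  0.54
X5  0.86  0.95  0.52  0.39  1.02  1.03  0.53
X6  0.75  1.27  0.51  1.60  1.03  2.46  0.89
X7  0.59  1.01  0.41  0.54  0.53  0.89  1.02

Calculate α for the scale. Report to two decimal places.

α = 0.85

sum of item variances = 1.49 + 2.16 + 0.55 + 2.79 + 1.02 + 2.46 + 1.02 = 11.49
Sum of the distinct covariances = 15.25
σ²_total = 11.49 + 2 × 15.25 = 41.99
α = (k/(k−1))·(1 − sum of item variances/σ²_total) = (7/6)·(1 − 11.49/41.99) = 0.85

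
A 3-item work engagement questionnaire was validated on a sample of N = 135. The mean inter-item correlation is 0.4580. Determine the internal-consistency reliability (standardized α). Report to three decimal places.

Standardized α = k·r̄ / (1 + (k−1)·r̄) = 3 × 0.4580 / (1 + 2 × 0.4580)
  = 1.3740 / 1.9160 = 0.717

α = 0.717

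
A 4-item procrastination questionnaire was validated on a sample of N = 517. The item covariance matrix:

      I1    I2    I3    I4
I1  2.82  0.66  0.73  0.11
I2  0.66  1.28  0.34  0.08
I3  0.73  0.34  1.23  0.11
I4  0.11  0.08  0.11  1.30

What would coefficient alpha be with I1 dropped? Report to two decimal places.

α = 0.33

Remaining items: I2, I3, I4 (k = 3).
Σσ²ᵢ = 1.28 + 1.23 + 1.30 = 3.81
σ²_total = 3.81 + 2 × 0.53 = 4.87
α (item deleted) = (3/2)·(1 − 3.81/4.87) = 0.33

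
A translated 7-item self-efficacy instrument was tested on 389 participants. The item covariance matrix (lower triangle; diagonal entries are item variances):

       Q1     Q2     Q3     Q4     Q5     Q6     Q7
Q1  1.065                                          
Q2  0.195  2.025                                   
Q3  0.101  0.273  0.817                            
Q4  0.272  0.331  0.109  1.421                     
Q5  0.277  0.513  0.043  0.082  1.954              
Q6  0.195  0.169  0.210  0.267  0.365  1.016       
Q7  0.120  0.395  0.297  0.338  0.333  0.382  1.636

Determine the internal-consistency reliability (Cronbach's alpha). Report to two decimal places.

sum of item variances = 1.065 + 2.025 + 0.817 + 1.421 + 1.954 + 1.016 + 1.636 = 9.934
Σ_{i<j} σ_ij = 5.267
σ²_T = 9.934 + 2 × 5.267 = 20.468
α = (k/(k−1))·(1 − sum of item variances/σ²_T) = (7/6)·(1 − 9.934/20.468) = 0.60

Cronbach's alpha = 0.60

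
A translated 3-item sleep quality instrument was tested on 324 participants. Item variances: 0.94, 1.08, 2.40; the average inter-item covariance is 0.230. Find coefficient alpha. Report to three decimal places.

Σσ²ᵢ = 0.94 + 1.08 + 2.40 = 4.42
Sum of the 3 distinct covariances = 3 × 0.230 = 0.690
σ²_T = Σσ²ᵢ + 2·Σcov = 4.42 + 2 × 0.690 = 5.800
α = (3/2)·(1 − 4.42/5.800) = 0.357

coefficient alpha = 0.357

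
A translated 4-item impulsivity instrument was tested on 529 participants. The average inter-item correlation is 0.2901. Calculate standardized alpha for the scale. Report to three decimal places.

standardized alpha = 0.620

Standardized α = k·r̄ / (1 + (k−1)·r̄) = 4 × 0.2901 / (1 + 3 × 0.2901)
  = 1.1604 / 1.8703 = 0.620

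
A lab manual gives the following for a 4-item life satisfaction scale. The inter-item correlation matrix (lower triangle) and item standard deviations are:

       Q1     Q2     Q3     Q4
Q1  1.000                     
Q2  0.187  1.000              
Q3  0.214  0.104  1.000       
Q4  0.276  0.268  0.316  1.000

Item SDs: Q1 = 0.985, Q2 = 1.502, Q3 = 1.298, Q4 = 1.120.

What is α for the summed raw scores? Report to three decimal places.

Σσ²ᵢ = 0.985² + 1.502² + 1.298² + 1.120² = 6.1654
Covariances σ_ij = r_ij · s_i · s_j:
  σ(Q1,Q2) = 0.187 × 0.985 × 1.502 = 0.2767
  σ(Q1,Q3) = 0.214 × 0.985 × 1.298 = 0.2736
  σ(Q1,Q4) = 0.276 × 0.985 × 1.120 = 0.3045
  σ(Q2,Q3) = 0.104 × 1.502 × 1.298 = 0.2028
  σ(Q2,Q4) = 0.268 × 1.502 × 1.120 = 0.4508
  σ(Q3,Q4) = 0.316 × 1.298 × 1.120 = 0.4594
σ²_T = Σσ²ᵢ + 2·Σσ_ij = 6.1654 + 2 × 1.9678 = 10.1010
α = (4/3)·(1 − 6.1654/10.1010) = 0.519

α = 0.519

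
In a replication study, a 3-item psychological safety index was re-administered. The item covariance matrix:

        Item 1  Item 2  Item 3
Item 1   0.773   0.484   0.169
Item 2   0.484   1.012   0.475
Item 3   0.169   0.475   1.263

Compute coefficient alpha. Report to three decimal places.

Σσ²ᵢ = 0.773 + 1.012 + 1.263 = 3.048
Σ_{i<j} σ_ij = 1.128
σ²_total = 3.048 + 2 × 1.128 = 5.304
α = (k/(k−1))·(1 − Σσ²ᵢ/σ²_total) = (3/2)·(1 − 3.048/5.304) = 0.638

coefficient alpha = 0.638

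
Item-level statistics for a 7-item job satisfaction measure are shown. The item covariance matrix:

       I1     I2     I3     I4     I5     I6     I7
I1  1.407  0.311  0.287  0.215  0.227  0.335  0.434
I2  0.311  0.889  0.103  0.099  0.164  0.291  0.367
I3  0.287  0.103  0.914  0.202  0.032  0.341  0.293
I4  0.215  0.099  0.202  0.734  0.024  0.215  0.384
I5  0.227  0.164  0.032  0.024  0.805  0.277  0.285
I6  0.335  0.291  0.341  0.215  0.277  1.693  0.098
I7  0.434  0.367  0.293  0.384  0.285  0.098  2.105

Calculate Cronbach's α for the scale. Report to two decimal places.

α = 0.63

Σσ²ᵢ = 1.407 + 0.889 + 0.914 + 0.734 + 0.805 + 1.693 + 2.105 = 8.547
Sum of the distinct covariances = 4.984
total variance = 8.547 + 2 × 4.984 = 18.515
α = (k/(k−1))·(1 − Σσ²ᵢ/total variance) = (7/6)·(1 − 8.547/18.515) = 0.63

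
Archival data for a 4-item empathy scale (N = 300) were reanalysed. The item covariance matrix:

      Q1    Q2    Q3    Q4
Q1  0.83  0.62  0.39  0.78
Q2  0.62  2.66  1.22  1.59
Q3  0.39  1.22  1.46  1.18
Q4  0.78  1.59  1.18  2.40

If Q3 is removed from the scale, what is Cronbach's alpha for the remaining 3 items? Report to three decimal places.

Remaining items: Q1, Q2, Q4 (k = 3).
sum of item variances = 0.83 + 2.66 + 2.40 = 5.89
σ²_total = 5.89 + 2 × 2.99 = 11.87
α (item deleted) = (3/2)·(1 − 5.89/11.87) = 0.756

Cronbach's alpha = 0.756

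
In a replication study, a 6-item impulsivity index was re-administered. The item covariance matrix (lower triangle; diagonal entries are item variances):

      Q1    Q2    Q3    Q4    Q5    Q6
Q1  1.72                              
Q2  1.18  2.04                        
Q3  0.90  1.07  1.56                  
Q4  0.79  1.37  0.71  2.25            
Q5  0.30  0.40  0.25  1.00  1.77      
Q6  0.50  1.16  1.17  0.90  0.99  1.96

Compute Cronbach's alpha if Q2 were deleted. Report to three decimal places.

Cronbach's alpha = 0.773

Remaining items: Q1, Q3, Q4, Q5, Q6 (k = 5).
Σσ²ᵢ = 1.72 + 1.56 + 2.25 + 1.77 + 1.96 = 9.26
Var(T) = 9.26 + 2 × 7.51 = 24.28
α (item deleted) = (5/4)·(1 − 9.26/24.28) = 0.773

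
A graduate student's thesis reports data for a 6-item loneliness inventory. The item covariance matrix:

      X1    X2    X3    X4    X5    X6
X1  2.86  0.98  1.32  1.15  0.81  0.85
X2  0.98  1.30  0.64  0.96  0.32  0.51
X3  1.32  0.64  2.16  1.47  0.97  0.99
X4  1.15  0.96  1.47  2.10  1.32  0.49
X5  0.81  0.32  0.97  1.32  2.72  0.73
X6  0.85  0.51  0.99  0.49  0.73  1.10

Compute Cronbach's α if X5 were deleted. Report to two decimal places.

Cronbach's α = 0.83

Remaining items: X1, X2, X3, X4, X6 (k = 5).
Σσᵢ² = 2.86 + 1.30 + 2.16 + 2.10 + 1.10 = 9.52
σ²_total = 9.52 + 2 × 9.36 = 28.24
α (item deleted) = (5/4)·(1 − 9.52/28.24) = 0.83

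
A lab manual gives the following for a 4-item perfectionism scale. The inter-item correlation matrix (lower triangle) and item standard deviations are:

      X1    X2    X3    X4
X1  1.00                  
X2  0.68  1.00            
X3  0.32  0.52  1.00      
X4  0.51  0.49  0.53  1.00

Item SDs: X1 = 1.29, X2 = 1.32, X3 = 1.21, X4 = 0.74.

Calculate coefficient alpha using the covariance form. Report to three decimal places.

α = 0.789

Σσ²ᵢ = 1.29² + 1.32² + 1.21² + 0.74² = 5.4182
Covariances σ_ij = r_ij · s_i · s_j:
  σ(X1,X2) = 0.68 × 1.29 × 1.32 = 1.1579
  σ(X1,X3) = 0.32 × 1.29 × 1.21 = 0.4995
  σ(X1,X4) = 0.51 × 1.29 × 0.74 = 0.4868
  σ(X2,X3) = 0.52 × 1.32 × 1.21 = 0.8305
  σ(X2,X4) = 0.49 × 1.32 × 0.74 = 0.4786
  σ(X3,X4) = 0.53 × 1.21 × 0.74 = 0.4746
σ²_T = Σσ²ᵢ + 2·Σσ_ij = 5.4182 + 2 × 3.9279 = 13.2740
α = (4/3)·(1 − 5.4182/13.2740) = 0.789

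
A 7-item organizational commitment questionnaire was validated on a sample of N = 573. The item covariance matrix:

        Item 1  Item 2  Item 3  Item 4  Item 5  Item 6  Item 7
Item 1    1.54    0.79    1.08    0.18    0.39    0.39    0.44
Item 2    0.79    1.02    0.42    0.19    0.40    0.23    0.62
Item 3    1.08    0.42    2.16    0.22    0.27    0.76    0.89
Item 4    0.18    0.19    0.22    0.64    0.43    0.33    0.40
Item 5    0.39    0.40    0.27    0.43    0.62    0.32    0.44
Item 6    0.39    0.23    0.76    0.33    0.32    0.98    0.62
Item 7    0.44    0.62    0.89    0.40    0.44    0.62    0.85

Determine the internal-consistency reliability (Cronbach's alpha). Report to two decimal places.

ΣVar(i) = 1.54 + 1.02 + 2.16 + 0.64 + 0.62 + 0.98 + 0.85 = 7.81
Sum of the distinct covariances = 9.81
Var(T) = 7.81 + 2 × 9.81 = 27.43
α = (k/(k−1))·(1 − ΣVar(i)/Var(T)) = (7/6)·(1 − 7.81/27.43) = 0.83

Cronbach's alpha = 0.83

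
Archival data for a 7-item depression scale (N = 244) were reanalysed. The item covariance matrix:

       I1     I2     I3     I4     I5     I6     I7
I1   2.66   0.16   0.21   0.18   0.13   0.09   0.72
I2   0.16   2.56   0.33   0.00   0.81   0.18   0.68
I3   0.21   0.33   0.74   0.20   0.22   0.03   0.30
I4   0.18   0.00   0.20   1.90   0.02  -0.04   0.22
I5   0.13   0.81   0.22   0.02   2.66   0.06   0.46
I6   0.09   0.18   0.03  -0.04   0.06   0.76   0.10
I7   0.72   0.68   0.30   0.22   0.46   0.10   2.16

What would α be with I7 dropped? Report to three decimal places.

Remaining items: I1, I2, I3, I4, I5, I6 (k = 6).
ΣVar(i) = 2.66 + 2.56 + 0.74 + 1.90 + 2.66 + 0.76 = 11.28
Var(T) = 11.28 + 2 × 2.58 = 16.44
α (item deleted) = (6/5)·(1 − 11.28/16.44) = 0.377

α = 0.377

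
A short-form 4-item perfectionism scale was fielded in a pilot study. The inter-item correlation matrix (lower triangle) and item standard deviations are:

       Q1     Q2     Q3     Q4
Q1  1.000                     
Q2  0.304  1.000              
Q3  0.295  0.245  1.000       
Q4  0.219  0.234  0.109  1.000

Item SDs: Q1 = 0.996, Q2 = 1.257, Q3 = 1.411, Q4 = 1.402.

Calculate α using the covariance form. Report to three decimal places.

Σσ²ᵢ = 0.996² + 1.257² + 1.411² + 1.402² = 6.5286
Covariances σ_ij = r_ij · s_i · s_j:
  σ(Q1,Q2) = 0.304 × 0.996 × 1.257 = 0.3806
  σ(Q1,Q3) = 0.295 × 0.996 × 1.411 = 0.4146
  σ(Q1,Q4) = 0.219 × 0.996 × 1.402 = 0.3058
  σ(Q2,Q3) = 0.245 × 1.257 × 1.411 = 0.4345
  σ(Q2,Q4) = 0.234 × 1.257 × 1.402 = 0.4124
  σ(Q3,Q4) = 0.109 × 1.411 × 1.402 = 0.2156
σ²_T = Σσ²ᵢ + 2·Σσ_ij = 6.5286 + 2 × 2.1635 = 10.8556
α = (4/3)·(1 − 6.5286/10.8556) = 0.531

α = 0.531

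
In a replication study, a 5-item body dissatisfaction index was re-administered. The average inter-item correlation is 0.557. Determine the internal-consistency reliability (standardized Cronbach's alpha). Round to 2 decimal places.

Standardized α = k·r̄ / (1 + (k−1)·r̄) = 5 × 0.557 / (1 + 4 × 0.557)
  = 2.7850 / 3.2280 = 0.86

α = 0.86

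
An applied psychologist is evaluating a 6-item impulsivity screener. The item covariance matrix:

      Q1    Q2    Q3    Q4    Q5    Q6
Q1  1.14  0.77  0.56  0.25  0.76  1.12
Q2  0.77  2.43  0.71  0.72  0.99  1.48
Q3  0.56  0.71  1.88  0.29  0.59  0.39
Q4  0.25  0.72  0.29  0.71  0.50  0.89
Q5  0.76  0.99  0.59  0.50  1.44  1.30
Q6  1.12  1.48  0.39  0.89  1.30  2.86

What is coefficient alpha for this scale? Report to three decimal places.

Σσ²ᵢ = 1.14 + 2.43 + 1.88 + 0.71 + 1.44 + 2.86 = 10.46
Sum of the distinct covariances = 11.32
total variance = 10.46 + 2 × 11.32 = 33.10
α = (k/(k−1))·(1 − Σσ²ᵢ/total variance) = (6/5)·(1 − 10.46/33.10) = 0.821

α = 0.821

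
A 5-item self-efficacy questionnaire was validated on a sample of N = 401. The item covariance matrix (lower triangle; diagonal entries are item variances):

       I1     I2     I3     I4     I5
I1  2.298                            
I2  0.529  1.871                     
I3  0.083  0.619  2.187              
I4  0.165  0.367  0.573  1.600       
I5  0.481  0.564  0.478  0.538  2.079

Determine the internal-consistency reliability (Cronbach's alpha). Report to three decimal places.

ΣVar(i) = 2.298 + 1.871 + 2.187 + 1.600 + 2.079 = 10.035
Sum of the distinct covariances = 4.397
σ²_T = 10.035 + 2 × 4.397 = 18.829
α = (k/(k−1))·(1 − ΣVar(i)/σ²_T) = (5/4)·(1 − 10.035/18.829) = 0.584

α = 0.584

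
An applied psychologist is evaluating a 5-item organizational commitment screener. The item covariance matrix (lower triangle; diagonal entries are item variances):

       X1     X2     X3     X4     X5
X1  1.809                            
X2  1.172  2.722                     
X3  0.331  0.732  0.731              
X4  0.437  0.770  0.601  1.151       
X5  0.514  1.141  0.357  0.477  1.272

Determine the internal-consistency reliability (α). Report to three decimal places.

Σσᵢ² = 1.809 + 2.722 + 0.731 + 1.151 + 1.272 = 7.685
Sum of off-diagonal covariances = 6.532
Var(T) = 7.685 + 2 × 6.532 = 20.749
α = (k/(k−1))·(1 − Σσᵢ²/Var(T)) = (5/4)·(1 − 7.685/20.749) = 0.787

α = 0.787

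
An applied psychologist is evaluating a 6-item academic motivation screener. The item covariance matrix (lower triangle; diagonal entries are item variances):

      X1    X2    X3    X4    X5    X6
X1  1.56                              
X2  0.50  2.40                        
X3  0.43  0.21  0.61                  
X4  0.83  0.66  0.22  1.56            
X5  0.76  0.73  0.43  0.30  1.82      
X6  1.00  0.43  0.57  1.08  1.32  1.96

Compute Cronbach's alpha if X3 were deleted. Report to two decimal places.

Remaining items: X1, X2, X4, X5, X6 (k = 5).
Σσ²ᵢ = 1.56 + 2.40 + 1.56 + 1.82 + 1.96 = 9.30
Var(T) = 9.30 + 2 × 7.61 = 24.52
α (item deleted) = (5/4)·(1 − 9.30/24.52) = 0.78

Cronbach's alpha = 0.78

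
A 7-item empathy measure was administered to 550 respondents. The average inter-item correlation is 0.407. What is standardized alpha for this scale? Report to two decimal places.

Standardized α = k·r̄ / (1 + (k−1)·r̄) = 7 × 0.407 / (1 + 6 × 0.407)
  = 2.8490 / 3.4420 = 0.83

standardized alpha = 0.83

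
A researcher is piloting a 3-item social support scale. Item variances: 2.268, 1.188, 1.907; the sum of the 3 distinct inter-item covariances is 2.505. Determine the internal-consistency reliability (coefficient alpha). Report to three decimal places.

Σσᵢ² = 2.268 + 1.188 + 1.907 = 5.363
Sum of distinct covariances = 2.505
σ²_T = Σσᵢ² + 2·Σcov = 5.363 + 2 × 2.505 = 10.373
α = (3/2)·(1 − 5.363/10.373) = 0.724

α = 0.724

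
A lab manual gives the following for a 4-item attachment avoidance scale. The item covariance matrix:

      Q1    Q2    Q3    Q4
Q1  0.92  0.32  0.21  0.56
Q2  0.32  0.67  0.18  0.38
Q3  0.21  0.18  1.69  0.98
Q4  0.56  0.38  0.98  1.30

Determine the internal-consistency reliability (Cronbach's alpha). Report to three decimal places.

α = 0.713

sum of item variances = 0.92 + 0.67 + 1.69 + 1.30 = 4.58
Σ_{i<j} σ_ij = 2.63
Var(T) = 4.58 + 2 × 2.63 = 9.84
α = (k/(k−1))·(1 − sum of item variances/Var(T)) = (4/3)·(1 − 4.58/9.84) = 0.713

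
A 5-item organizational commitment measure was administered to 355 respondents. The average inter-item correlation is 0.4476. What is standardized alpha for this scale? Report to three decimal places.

Standardized α = k·r̄ / (1 + (k−1)·r̄) = 5 × 0.4476 / (1 + 4 × 0.4476)
  = 2.2380 / 2.7904 = 0.802

standardized alpha = 0.802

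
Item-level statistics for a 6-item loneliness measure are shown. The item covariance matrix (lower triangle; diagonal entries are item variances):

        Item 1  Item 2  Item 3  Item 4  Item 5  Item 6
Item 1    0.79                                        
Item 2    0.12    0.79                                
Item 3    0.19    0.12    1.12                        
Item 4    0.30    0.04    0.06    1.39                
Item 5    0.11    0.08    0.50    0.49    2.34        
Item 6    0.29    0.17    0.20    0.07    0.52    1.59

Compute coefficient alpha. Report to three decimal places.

Σσ²ᵢ = 0.79 + 0.79 + 1.12 + 1.39 + 2.34 + 1.59 = 8.02
Sum of off-diagonal covariances = 3.26
σ²_T = 8.02 + 2 × 3.26 = 14.54
α = (k/(k−1))·(1 − Σσ²ᵢ/σ²_T) = (6/5)·(1 − 8.02/14.54) = 0.538

α = 0.538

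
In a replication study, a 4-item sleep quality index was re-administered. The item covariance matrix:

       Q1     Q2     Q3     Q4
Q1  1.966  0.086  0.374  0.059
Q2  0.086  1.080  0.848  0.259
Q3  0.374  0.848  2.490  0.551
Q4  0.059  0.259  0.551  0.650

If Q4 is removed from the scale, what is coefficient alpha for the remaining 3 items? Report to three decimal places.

Remaining items: Q1, Q2, Q3 (k = 3).
ΣVar(i) = 1.966 + 1.080 + 2.490 = 5.536
total variance = 5.536 + 2 × 1.308 = 8.152
α (item deleted) = (3/2)·(1 − 5.536/8.152) = 0.481

α = 0.481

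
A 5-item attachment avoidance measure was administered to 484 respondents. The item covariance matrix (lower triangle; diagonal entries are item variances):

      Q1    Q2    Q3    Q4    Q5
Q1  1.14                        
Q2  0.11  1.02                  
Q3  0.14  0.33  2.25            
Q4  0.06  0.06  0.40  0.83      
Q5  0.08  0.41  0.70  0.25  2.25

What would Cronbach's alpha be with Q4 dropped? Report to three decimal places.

Remaining items: Q1, Q2, Q3, Q5 (k = 4).
ΣVar(i) = 1.14 + 1.02 + 2.25 + 2.25 = 6.66
total variance = 6.66 + 2 × 1.77 = 10.20
α (item deleted) = (4/3)·(1 − 6.66/10.20) = 0.463

Cronbach's alpha = 0.463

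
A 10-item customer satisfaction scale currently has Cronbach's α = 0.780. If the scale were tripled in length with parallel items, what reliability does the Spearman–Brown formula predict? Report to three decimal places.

Length factor m = 3
α' = m·α / (1 + (m−1)·α)
   = 3 × 0.780 / (1 + (3 − 1) × 0.780)
   = 2.3400 / 2.5600 = 0.914

predicted reliability = 0.914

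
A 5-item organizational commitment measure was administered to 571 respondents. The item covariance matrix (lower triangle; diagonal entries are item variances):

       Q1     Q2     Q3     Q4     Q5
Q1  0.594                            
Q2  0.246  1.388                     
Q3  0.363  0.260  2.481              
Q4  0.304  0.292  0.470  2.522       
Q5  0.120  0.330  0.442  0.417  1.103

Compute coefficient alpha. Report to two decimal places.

α = 0.56

ΣVar(i) = 0.594 + 1.388 + 2.481 + 2.522 + 1.103 = 8.088
Sum of the distinct covariances = 3.244
Var(T) = 8.088 + 2 × 3.244 = 14.576
α = (k/(k−1))·(1 − ΣVar(i)/Var(T)) = (5/4)·(1 − 8.088/14.576) = 0.56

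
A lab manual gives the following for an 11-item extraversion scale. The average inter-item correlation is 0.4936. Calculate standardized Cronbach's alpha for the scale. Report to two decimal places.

Standardized α = k·r̄ / (1 + (k−1)·r̄) = 11 × 0.4936 / (1 + 10 × 0.4936)
  = 5.4296 / 5.9360 = 0.91

α = 0.91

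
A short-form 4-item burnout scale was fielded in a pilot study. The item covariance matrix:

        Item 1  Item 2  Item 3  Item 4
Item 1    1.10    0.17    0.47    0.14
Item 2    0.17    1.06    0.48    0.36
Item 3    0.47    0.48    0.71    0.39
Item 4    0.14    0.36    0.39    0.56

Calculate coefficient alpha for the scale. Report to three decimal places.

coefficient alpha = 0.719

ΣVar(i) = 1.10 + 1.06 + 0.71 + 0.56 = 3.43
Sum of the distinct covariances = 2.01
σ²_T = 3.43 + 2 × 2.01 = 7.45
α = (k/(k−1))·(1 − ΣVar(i)/σ²_T) = (4/3)·(1 − 3.43/7.45) = 0.719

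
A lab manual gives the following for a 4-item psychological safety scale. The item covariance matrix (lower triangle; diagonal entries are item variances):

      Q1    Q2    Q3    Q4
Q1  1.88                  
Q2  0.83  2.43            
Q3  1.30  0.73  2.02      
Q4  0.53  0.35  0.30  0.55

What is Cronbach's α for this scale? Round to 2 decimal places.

Cronbach's α = 0.72

ΣVar(i) = 1.88 + 2.43 + 2.02 + 0.55 = 6.88
Σ_{i<j} σ_ij = 4.04
σ²_T = 6.88 + 2 × 4.04 = 14.96
α = (k/(k−1))·(1 − ΣVar(i)/σ²_T) = (4/3)·(1 − 6.88/14.96) = 0.72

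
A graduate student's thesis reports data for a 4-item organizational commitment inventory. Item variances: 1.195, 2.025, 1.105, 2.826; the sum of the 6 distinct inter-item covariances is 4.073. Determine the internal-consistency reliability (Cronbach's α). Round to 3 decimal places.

sum of item variances = 1.195 + 2.025 + 1.105 + 2.826 = 7.151
Sum of distinct covariances = 4.073
σ²_total = sum of item variances + 2·Σcov = 7.151 + 2 × 4.073 = 15.297
α = (4/3)·(1 − 7.151/15.297) = 0.710

α = 0.710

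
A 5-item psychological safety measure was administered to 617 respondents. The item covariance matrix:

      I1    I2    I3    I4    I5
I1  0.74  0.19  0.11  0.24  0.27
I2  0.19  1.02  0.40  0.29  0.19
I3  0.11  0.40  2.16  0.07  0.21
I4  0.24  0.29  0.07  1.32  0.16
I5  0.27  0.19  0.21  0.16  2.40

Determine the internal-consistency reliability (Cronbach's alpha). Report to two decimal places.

ΣVar(i) = 0.74 + 1.02 + 2.16 + 1.32 + 2.40 = 7.64
Sum of the distinct covariances = 2.13
Var(T) = 7.64 + 2 × 2.13 = 11.90
α = (k/(k−1))·(1 − ΣVar(i)/Var(T)) = (5/4)·(1 − 7.64/11.90) = 0.45

Cronbach's alpha = 0.45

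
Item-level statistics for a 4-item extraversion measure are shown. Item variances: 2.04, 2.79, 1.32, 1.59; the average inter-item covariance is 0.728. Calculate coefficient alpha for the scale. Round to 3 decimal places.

α = 0.707

Σσᵢ² = 2.04 + 2.79 + 1.32 + 1.59 = 7.74
Sum of the 6 distinct covariances = 6 × 0.728 = 4.368
σ²_total = Σσᵢ² + 2·Σcov = 7.74 + 2 × 4.368 = 16.476
α = (4/3)·(1 − 7.74/16.476) = 0.707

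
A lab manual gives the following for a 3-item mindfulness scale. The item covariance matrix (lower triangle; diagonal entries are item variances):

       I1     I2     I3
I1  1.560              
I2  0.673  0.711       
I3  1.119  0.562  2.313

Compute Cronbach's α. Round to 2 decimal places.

Cronbach's α = 0.76

Σσᵢ² = 1.560 + 0.711 + 2.313 = 4.584
Sum of the distinct covariances = 2.354
Var(T) = 4.584 + 2 × 2.354 = 9.292
α = (k/(k−1))·(1 − Σσᵢ²/Var(T)) = (3/2)·(1 − 4.584/9.292) = 0.76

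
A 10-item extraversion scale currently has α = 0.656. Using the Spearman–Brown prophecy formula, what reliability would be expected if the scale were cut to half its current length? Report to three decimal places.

Length factor m = 1/2
α' = m·α / (1 − (1−m)·α)
   = 1/2 × 0.656 / (1 − (1 − 1/2) × 0.656)
   = 0.3280 / 0.6720 = 0.488

predicted reliability = 0.488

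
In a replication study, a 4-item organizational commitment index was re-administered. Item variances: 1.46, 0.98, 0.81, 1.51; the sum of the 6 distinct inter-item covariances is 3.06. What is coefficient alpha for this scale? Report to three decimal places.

Σσᵢ² = 1.46 + 0.98 + 0.81 + 1.51 = 4.76
Sum of distinct covariances = 3.06
total variance = Σσᵢ² + 2·Σcov = 4.76 + 2 × 3.06 = 10.88
α = (4/3)·(1 − 4.76/10.88) = 0.750

α = 0.750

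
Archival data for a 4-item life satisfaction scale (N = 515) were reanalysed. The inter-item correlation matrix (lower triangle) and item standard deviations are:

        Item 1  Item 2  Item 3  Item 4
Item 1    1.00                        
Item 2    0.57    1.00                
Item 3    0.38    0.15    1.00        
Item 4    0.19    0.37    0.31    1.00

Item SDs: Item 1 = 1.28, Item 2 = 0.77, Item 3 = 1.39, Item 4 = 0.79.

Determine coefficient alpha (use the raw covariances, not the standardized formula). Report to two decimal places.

Σσ²ᵢ = 1.28² + 0.77² + 1.39² + 0.79² = 4.7875
Covariances σ_ij = r_ij · s_i · s_j:
  σ(Item 1,Item 2) = 0.57 × 1.28 × 0.77 = 0.5618
  σ(Item 1,Item 3) = 0.38 × 1.28 × 1.39 = 0.6761
  σ(Item 1,Item 4) = 0.19 × 1.28 × 0.79 = 0.1921
  σ(Item 2,Item 3) = 0.15 × 0.77 × 1.39 = 0.1605
  σ(Item 2,Item 4) = 0.37 × 0.77 × 0.79 = 0.2251
  σ(Item 3,Item 4) = 0.31 × 1.39 × 0.79 = 0.3404
σ²_T = Σσ²ᵢ + 2·Σσ_ij = 4.7875 + 2 × 2.1560 = 9.0995
α = (4/3)·(1 − 4.7875/9.0995) = 0.63

coefficient alpha = 0.63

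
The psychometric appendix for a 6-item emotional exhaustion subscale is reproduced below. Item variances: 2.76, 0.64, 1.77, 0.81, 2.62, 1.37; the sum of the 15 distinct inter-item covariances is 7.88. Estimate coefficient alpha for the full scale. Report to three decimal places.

α = 0.735

ΣVar(i) = 2.76 + 0.64 + 1.77 + 0.81 + 2.62 + 1.37 = 9.97
Sum of distinct covariances = 7.88
σ²_total = ΣVar(i) + 2·Σcov = 9.97 + 2 × 7.88 = 25.73
α = (6/5)·(1 − 9.97/25.73) = 0.735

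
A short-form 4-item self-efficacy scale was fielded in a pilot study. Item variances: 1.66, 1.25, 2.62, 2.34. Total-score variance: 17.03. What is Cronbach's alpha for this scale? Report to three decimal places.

Cronbach's alpha = 0.717

ΣVar(i) = 1.66 + 1.25 + 2.62 + 2.34 = 7.87
α = (k/(k−1))·(1 − ΣVar(i)/σ²_total) = (4/3)·(1 − 7.87/17.03) = 0.717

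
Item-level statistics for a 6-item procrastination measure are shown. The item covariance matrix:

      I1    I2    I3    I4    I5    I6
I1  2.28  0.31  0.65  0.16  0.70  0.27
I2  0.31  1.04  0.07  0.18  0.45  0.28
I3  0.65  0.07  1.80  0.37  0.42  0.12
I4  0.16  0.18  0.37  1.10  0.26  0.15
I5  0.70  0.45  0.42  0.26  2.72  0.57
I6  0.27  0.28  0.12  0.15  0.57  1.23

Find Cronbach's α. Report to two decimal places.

Σσ²ᵢ = 2.28 + 1.04 + 1.80 + 1.10 + 2.72 + 1.23 = 10.17
Sum of the distinct covariances = 4.96
Var(T) = 10.17 + 2 × 4.96 = 20.09
α = (k/(k−1))·(1 − Σσ²ᵢ/Var(T)) = (6/5)·(1 − 10.17/20.09) = 0.59

Cronbach's α = 0.59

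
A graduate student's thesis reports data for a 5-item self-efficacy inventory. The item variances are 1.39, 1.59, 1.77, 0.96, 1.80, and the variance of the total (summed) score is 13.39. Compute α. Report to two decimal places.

Σσᵢ² = 1.39 + 1.59 + 1.77 + 0.96 + 1.80 = 7.51
α = (k/(k−1))·(1 − Σσᵢ²/σ²_T) = (5/4)·(1 − 7.51/13.39) = 0.55

α = 0.55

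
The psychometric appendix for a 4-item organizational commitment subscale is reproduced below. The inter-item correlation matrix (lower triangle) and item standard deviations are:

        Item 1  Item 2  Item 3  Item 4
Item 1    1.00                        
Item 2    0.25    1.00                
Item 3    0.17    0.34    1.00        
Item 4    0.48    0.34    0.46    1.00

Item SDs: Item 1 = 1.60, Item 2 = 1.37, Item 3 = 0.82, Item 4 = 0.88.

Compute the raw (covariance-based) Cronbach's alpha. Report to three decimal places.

α = 0.622

Σσ²ᵢ = 1.60² + 1.37² + 0.82² + 0.88² = 5.8837
Covariances σ_ij = r_ij · s_i · s_j:
  σ(Item 1,Item 2) = 0.25 × 1.60 × 1.37 = 0.5480
  σ(Item 1,Item 3) = 0.17 × 1.60 × 0.82 = 0.2230
  σ(Item 1,Item 4) = 0.48 × 1.60 × 0.88 = 0.6758
  σ(Item 2,Item 3) = 0.34 × 1.37 × 0.82 = 0.3820
  σ(Item 2,Item 4) = 0.34 × 1.37 × 0.88 = 0.4099
  σ(Item 3,Item 4) = 0.46 × 0.82 × 0.88 = 0.3319
σ²_T = Σσ²ᵢ + 2·Σσ_ij = 5.8837 + 2 × 2.5706 = 11.0249
α = (4/3)·(1 − 5.8837/11.0249) = 0.622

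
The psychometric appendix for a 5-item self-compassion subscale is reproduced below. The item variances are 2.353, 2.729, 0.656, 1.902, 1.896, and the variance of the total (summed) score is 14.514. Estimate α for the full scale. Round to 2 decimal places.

α = 0.43

ΣVar(i) = 2.353 + 2.729 + 0.656 + 1.902 + 1.896 = 9.536
α = (k/(k−1))·(1 − ΣVar(i)/σ²_total) = (5/4)·(1 − 9.536/14.514) = 0.43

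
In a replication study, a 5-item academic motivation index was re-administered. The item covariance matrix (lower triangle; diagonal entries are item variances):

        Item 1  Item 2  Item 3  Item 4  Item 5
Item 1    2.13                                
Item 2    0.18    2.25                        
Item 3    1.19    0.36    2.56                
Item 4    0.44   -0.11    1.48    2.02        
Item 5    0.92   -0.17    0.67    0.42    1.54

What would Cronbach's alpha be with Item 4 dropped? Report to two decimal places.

α = 0.57

Remaining items: Item 1, Item 2, Item 3, Item 5 (k = 4).
Σσ²ᵢ = 2.13 + 2.25 + 2.56 + 1.54 = 8.48
total variance = 8.48 + 2 × 3.15 = 14.78
α (item deleted) = (4/3)·(1 − 8.48/14.78) = 0.57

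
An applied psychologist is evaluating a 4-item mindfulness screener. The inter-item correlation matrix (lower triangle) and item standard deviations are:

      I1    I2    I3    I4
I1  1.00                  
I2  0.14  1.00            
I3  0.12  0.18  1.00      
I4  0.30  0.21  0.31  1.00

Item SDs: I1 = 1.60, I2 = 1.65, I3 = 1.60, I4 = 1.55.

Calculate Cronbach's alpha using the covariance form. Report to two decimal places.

α = 0.51

Σσ²ᵢ = 1.60² + 1.65² + 1.60² + 1.55² = 10.2450
Covariances σ_ij = r_ij · s_i · s_j:
  σ(I1,I2) = 0.14 × 1.60 × 1.65 = 0.3696
  σ(I1,I3) = 0.12 × 1.60 × 1.60 = 0.3072
  σ(I1,I4) = 0.30 × 1.60 × 1.55 = 0.7440
  σ(I2,I3) = 0.18 × 1.65 × 1.60 = 0.4752
  σ(I2,I4) = 0.21 × 1.65 × 1.55 = 0.5371
  σ(I3,I4) = 0.31 × 1.60 × 1.55 = 0.7688
σ²_T = Σσ²ᵢ + 2·Σσ_ij = 10.2450 + 2 × 3.2019 = 16.6488
α = (4/3)·(1 − 10.2450/16.6488) = 0.51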